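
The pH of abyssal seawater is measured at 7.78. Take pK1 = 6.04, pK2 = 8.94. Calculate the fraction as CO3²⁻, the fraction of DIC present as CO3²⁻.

α₂ = 0.0636

α₂ = 1 / (1 + [H⁺]/K2 + [H⁺]²/(K1K2)) = 1 / (1 + 10^+1.16 + 10^-0.58)
   = 1 / (1 + 14.454 + 0.26303) = 1/15.717 = 0.06362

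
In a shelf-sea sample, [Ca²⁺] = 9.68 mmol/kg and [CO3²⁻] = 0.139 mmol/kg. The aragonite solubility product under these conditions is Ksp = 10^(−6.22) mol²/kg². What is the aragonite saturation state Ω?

Ω = 2.23

Ksp = 10^(−6.22) = 6.026×10^-7
Ω = [Ca²⁺][CO3²⁻]/Ksp = (9.68×10^-3)(0.139×10^-3) / 6.026×10^-7 = 2.23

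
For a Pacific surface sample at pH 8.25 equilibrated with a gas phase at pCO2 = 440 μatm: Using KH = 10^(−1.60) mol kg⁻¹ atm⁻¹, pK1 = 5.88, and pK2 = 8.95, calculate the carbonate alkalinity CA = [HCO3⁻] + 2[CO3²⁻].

[CO2*] = KH · pCO2 = 10^(−1.60) × 440×10^-6 = 1.105×10^-5 mol/kg
α₀ = 1/(1 + K1/[H⁺] + K1K2/[H⁺]²) = 1/(1 + 10^+2.37 + 10^+1.67) = 0.003544
DIC = [CO2*]/α₀ = 1.105×10^-5 / 0.003544 = 3.119 mmol/kg
CA = (α₁ + 2α₂)·DIC = (0.8307 + 2×0.1657) × 3.119 = 3.62 mmol/kg

CA = 3.62 mmol/kg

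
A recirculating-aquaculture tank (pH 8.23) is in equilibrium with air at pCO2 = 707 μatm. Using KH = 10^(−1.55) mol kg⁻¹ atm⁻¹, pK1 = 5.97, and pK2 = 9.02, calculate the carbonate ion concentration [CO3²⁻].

[CO2*] = KH · pCO2 = 10^(−1.55) × 707×10^-6 = 1.993×10^-5 mol/kg
α₀ = 1/(1 + K1/[H⁺] + K1K2/[H⁺]²) = 1/(1 + 10^+2.26 + 10^+1.47) = 0.004706
DIC = [CO2*]/α₀ = 1.993×10^-5 / 0.004706 = 4.234 mmol/kg
[CO3²⁻] = α₂·DIC; α₂ = 0.1389, so [CO3²⁻] = 0.1389 × 4.234 = 0.588 mmol/kg

[CO3²⁻] = 0.588 mmol/kg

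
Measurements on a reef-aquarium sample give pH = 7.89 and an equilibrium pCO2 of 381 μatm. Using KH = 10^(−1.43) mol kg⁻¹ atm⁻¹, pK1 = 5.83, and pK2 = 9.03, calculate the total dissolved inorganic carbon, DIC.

DIC = 1.76 mmol/kg

[CO2*] = KH · pCO2 = 10^(−1.43) × 381×10^-6 = 1.416×10^-5 mol/kg
α₀ = 1/(1 + K1/[H⁺] + K1K2/[H⁺]²) = 1/(1 + 10^+2.06 + 10^+0.92) = 0.008056
DIC = [CO2*]/α₀ = 1.416×10^-5 / 0.008056 = 1.76 mmol/kg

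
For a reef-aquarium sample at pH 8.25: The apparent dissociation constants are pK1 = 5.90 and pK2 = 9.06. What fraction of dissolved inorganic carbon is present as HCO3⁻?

α₁ = 0.863

α₁ = 1 / (1 + [H⁺]/K1 + K2/[H⁺]) = 1 / (1 + 10^-2.35 + 10^-0.81)
   = 1 / (1 + 0.0044668 + 0.15488) = 1/1.1593 = 0.8626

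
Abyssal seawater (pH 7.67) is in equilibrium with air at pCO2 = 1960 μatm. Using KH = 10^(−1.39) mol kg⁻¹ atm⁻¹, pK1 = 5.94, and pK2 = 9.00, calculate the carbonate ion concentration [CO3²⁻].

[CO2*] = KH · pCO2 = 10^(−1.39) × 1960×10^-6 = 7.985×10^-5 mol/kg
α₀ = 1/(1 + K1/[H⁺] + K1K2/[H⁺]²) = 1/(1 + 10^+1.73 + 10^+0.40) = 0.01748
DIC = [CO2*]/α₀ = 7.985×10^-5 / 0.01748 = 4.568 mmol/kg
[CO3²⁻] = α₂·DIC; α₂ = 0.04390, so [CO3²⁻] = 0.04390 × 4.568 = 0.201 mmol/kg

[CO3²⁻] = 0.201 mmol/kg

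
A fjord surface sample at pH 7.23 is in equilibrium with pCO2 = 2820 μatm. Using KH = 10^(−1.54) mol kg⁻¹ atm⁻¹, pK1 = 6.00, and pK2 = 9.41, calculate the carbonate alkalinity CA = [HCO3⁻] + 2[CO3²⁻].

[CO2*] = KH · pCO2 = 10^(−1.54) × 2820×10^-6 = 8.133×10^-5 mol/kg
α₀ = 1/(1 + K1/[H⁺] + K1K2/[H⁺]²) = 1/(1 + 10^+1.23 + 10^-0.95) = 0.05526
DIC = [CO2*]/α₀ = 8.133×10^-5 / 0.05526 = 1.472 mmol/kg
CA = (α₁ + 2α₂)·DIC = (0.9385 + 2×0.006201) × 1.472 = 1.40 mmol/kg

CA = 1.40 mmol/kg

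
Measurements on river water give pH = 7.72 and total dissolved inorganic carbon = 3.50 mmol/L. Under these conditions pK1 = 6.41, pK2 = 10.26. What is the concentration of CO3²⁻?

α₂ = 1 / (1 + [H⁺]/K2 + [H⁺]²/(K1K2)) = 1 / (1 + 10^+2.54 + 10^+1.23)
   = 1 / (1 + 346.74 + 16.982) = 1/364.72 = 0.002742
[CO3²⁻] = α₂ × DIC = 0.002742 × 3.50 = 0.00960 mmol/L = 9.60 μmol/L

[CO3²⁻] = 9.60 μmol/L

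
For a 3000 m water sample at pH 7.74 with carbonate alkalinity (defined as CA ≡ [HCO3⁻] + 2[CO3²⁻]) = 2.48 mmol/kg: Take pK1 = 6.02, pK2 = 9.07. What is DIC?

DIC = 2.42 mmol/kg

CA = [HCO3⁻] + 2[CO3²⁻] = (α₁ + 2α₂)·DIC
At pH 7.74: [H⁺]/K1 = 10^-1.72 = 0.019055, K2/[H⁺] = 10^-1.33 = 0.046774
α₁ = 1/(1 + 0.019055 + 0.046774) = 1/1.0658 = 0.9382; α₂ = α₁·K2/[H⁺] = 0.04388
α₁ + 2α₂ = 1.0260
DIC = CA / (α₁ + 2α₂) = 2.48 / 1.0260 = 2.42 mmol/kg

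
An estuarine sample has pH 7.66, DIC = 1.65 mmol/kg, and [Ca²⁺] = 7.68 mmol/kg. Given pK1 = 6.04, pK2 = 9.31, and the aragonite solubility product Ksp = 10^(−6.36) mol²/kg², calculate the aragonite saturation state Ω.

Ω = 0.621

α₂ = 1 / (1 + [H⁺]/K2 + [H⁺]²/(K1K2)) = 1 / (1 + 10^+1.65 + 10^+0.03)
   = 1 / (1 + 44.668 + 1.0715) = 1/46.740 = 0.02140
[CO3²⁻] = α₂ × DIC = 0.02140 × 1.65 = 0.03530 mmol/kg
Ksp = 10^(−6.36) = 4.365×10^-7
Ω = [Ca²⁺][CO3²⁻]/Ksp = (7.68×10^-3)(3.530×10^-5) / 4.365×10^-7 = 0.621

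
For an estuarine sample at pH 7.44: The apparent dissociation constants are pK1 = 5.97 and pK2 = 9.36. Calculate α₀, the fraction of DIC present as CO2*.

α₀ = 0.0324

α₀ = 1 / (1 + K1/[H⁺] + K1K2/[H⁺]²) = 1 / (1 + 10^+1.47 + 10^-0.45)
   = 1 / (1 + 29.512 + 0.35481) = 1/30.867 = 0.03240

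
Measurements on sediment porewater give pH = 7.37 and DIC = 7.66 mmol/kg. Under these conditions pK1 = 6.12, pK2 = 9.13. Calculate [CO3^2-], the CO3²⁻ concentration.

[CO3²⁻] = 0.124 mmol/kg

α₂ = 1 / (1 + [H⁺]/K2 + [H⁺]²/(K1K2)) = 1 / (1 + 10^+1.76 + 10^+0.51)
   = 1 / (1 + 57.544 + 3.2359) = 1/61.780 = 0.01619
[CO3²⁻] = α₂ × DIC = 0.01619 × 7.66 = 0.124 mmol/kg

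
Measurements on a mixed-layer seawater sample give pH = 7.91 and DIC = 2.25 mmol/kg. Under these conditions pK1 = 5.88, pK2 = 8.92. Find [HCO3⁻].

[HCO3⁻] = 2.03 mmol/kg

α₁ = 1 / (1 + [H⁺]/K1 + K2/[H⁺]) = 1 / (1 + 10^-2.03 + 10^-1.01)
   = 1 / (1 + 0.0093325 + 0.097724) = 1/1.1071 = 0.9033
[HCO3⁻] = α₁ × DIC = 0.9033 × 2.25 = 2.03 mmol/kg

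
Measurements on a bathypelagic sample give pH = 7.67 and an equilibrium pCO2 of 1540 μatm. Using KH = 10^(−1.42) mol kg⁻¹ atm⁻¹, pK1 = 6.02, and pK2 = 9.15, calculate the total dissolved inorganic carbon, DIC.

DIC = 2.76 mmol/kg

[CO2*] = KH · pCO2 = 10^(−1.42) × 1540×10^-6 = 5.855×10^-5 mol/kg
α₀ = 1/(1 + K1/[H⁺] + K1K2/[H⁺]²) = 1/(1 + 10^+1.65 + 10^+0.17) = 0.02121
DIC = [CO2*]/α₀ = 5.855×10^-5 / 0.02121 = 2.76 mmol/kg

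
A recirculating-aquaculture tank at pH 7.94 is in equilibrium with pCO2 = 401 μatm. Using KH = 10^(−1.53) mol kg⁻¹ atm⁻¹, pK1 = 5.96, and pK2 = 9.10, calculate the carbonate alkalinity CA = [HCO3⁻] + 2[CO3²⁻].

[CO2*] = KH · pCO2 = 10^(−1.53) × 401×10^-6 = 1.183×10^-5 mol/kg
α₀ = 1/(1 + K1/[H⁺] + K1K2/[H⁺]²) = 1/(1 + 10^+1.98 + 10^+0.82) = 0.009699
DIC = [CO2*]/α₀ = 1.183×10^-5 / 0.009699 = 1.220 mmol/kg
CA = (α₁ + 2α₂)·DIC = (0.9262 + 2×0.06408) × 1.220 = 1.29 mmol/kg

CA = 1.29 mmol/kg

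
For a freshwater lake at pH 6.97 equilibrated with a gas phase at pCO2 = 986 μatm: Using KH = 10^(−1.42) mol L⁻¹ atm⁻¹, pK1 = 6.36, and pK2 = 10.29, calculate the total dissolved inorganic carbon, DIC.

[CO2*] = KH · pCO2 = 10^(−1.42) × 986×10^-6 = 3.749×10^-5 mol/L
α₀ = 1/(1 + K1/[H⁺] + K1K2/[H⁺]²) = 1/(1 + 10^+0.61 + 10^-2.71) = 0.1970
DIC = [CO2*]/α₀ = 3.749×10^-5 / 0.1970 = 0.190 mmol/L

DIC = 0.190 mmol/L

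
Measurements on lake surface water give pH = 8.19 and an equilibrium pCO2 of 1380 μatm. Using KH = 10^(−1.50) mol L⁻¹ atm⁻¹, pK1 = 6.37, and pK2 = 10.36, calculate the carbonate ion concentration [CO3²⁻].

[CO3²⁻] = 19.5 μmol/L

[CO2*] = KH · pCO2 = 10^(−1.50) × 1380×10^-6 = 4.364×10^-5 mol/L
α₀ = 1/(1 + K1/[H⁺] + K1K2/[H⁺]²) = 1/(1 + 10^+1.82 + 10^-0.35) = 0.01481
DIC = [CO2*]/α₀ = 4.364×10^-5 / 0.01481 = 2.946 mmol/L
[CO3²⁻] = α₂·DIC; α₂ = 0.006616, so [CO3²⁻] = 0.006616 × 2.946 = 0.0195 mmol/L = 19.5 μmol/L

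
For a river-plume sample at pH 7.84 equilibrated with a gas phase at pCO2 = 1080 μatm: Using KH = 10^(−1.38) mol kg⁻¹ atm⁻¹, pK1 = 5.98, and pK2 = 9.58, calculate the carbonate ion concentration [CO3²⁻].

[CO3²⁻] = 0.0594 mmol/kg

[CO2*] = KH · pCO2 = 10^(−1.38) × 1080×10^-6 = 4.502×10^-5 mol/kg
α₀ = 1/(1 + K1/[H⁺] + K1K2/[H⁺]²) = 1/(1 + 10^+1.86 + 10^+0.12) = 0.01338
DIC = [CO2*]/α₀ = 4.502×10^-5 / 0.01338 = 3.366 mmol/kg
[CO3²⁻] = α₂·DIC; α₂ = 0.01763, so [CO3²⁻] = 0.01763 × 3.366 = 0.0594 mmol/kg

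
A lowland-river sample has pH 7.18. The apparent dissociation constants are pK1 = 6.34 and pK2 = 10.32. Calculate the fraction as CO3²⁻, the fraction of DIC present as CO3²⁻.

α₂ = 1 / (1 + [H⁺]/K2 + [H⁺]²/(K1K2)) = 1 / (1 + 10^+3.14 + 10^+2.30)
   = 1 / (1 + 1380.4 + 199.53) = 1/1580.9 = 0.0006325

α₂ = 0.000633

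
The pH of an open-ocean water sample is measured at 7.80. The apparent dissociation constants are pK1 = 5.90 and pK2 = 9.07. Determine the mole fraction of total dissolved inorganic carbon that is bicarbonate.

α₁ = 1 / (1 + [H⁺]/K1 + K2/[H⁺]) = 1 / (1 + 10^-1.90 + 10^-1.27)
   = 1 / (1 + 0.012589 + 0.053703) = 1/1.0663 = 0.9378

α₁ = 0.938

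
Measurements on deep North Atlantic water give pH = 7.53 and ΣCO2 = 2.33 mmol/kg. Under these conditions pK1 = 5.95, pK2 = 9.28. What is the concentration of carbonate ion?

[CO3²⁻] = 0.0397 mmol/kg

α₂ = 1 / (1 + [H⁺]/K2 + [H⁺]²/(K1K2)) = 1 / (1 + 10^+1.75 + 10^+0.17)
   = 1 / (1 + 56.234 + 1.4791) = 1/58.713 = 0.01703
[CO3²⁻] = α₂ × DIC = 0.01703 × 2.33 = 0.0397 mmol/kg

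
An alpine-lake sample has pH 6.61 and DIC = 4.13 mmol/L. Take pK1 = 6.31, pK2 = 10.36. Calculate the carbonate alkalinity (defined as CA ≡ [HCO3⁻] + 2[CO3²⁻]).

CA = [HCO3⁻] + 2[CO3²⁻] = (α₁ + 2α₂)·DIC
At pH 6.61: [H⁺]/K1 = 10^-0.30 = 0.50119, K2/[H⁺] = 10^-3.75 = 0.00017783
α₁ = 1/(1 + 0.50119 + 0.00017783) = 1/1.5014 = 0.6661; α₂ = α₁·K2/[H⁺] = 0.0001184
α₁ + 2α₂ = 0.6663
CA = 0.6663 × 4.13 = 2.75 mmol/L

CA = 2.75 mmol/L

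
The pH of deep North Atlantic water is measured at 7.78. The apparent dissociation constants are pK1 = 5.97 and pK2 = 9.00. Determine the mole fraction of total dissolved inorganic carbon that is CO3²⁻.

α₂ = 0.0560

α₂ = 1 / (1 + [H⁺]/K2 + [H⁺]²/(K1K2)) = 1 / (1 + 10^+1.22 + 10^-0.59)
   = 1 / (1 + 16.596 + 0.25704) = 1/17.853 = 0.05601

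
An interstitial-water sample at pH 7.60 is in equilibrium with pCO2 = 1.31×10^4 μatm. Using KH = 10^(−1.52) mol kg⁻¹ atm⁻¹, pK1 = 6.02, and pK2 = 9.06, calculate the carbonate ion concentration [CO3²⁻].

[CO2*] = KH · pCO2 = 10^(−1.52) × 1.31×10^4×10^-6 = 3.956×10^-4 mol/kg
α₀ = 1/(1 + K1/[H⁺] + K1K2/[H⁺]²) = 1/(1 + 10^+1.58 + 10^+0.12) = 0.02479
DIC = [CO2*]/α₀ = 3.956×10^-4 / 0.02479 = 15.96 mmol/kg
[CO3²⁻] = α₂·DIC; α₂ = 0.03268, so [CO3²⁻] = 0.03268 × 15.96 = 0.522 mmol/kg

[CO3²⁻] = 0.522 mmol/kg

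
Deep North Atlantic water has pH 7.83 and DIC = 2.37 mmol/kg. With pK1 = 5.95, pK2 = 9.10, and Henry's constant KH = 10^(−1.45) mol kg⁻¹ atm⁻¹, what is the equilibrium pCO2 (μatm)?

pCO2 = 825 μatm

α₀ = 1 / (1 + K1/[H⁺] + K1K2/[H⁺]²) = 1 / (1 + 10^+1.88 + 10^+0.61)
   = 1 / (1 + 75.858 + 4.0738) = 1/80.932 = 0.01236
[CO2*] = α₀ × DIC = 0.01236 × 2.37 = 0.02928 mmol/kg
pCO2 = [CO2*]/KH = 2.928×10^-5 / 3.548×10^-2 = 825 μatm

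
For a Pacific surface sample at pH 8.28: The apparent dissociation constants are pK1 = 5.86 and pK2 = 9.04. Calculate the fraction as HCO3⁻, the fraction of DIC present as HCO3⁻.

α₁ = 0.849

α₁ = 1 / (1 + [H⁺]/K1 + K2/[H⁺]) = 1 / (1 + 10^-2.42 + 10^-0.76)
   = 1 / (1 + 0.0038019 + 0.17378) = 1/1.1776 = 0.8492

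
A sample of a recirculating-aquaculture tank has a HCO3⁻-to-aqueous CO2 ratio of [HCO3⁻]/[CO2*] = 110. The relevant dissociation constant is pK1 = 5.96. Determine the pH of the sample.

pH = 8.00

From K1 = [H⁺][HCO3⁻]/[CO2*]:  pH = pK1 + log₁₀([HCO3⁻]/[CO2*])
log₁₀(110) = +2.041
pH = 5.96 + (+2.041) = 8.00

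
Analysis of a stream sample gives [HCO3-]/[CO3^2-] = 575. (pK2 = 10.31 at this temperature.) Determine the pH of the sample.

From K2 = [H⁺][CO3^2-]/[HCO3-]:  pH = pK2 − log₁₀([HCO3-]/[CO3^2-])
log₁₀(575) = +2.760
pH = 10.31 − (+2.760) = 7.55

pH = 7.55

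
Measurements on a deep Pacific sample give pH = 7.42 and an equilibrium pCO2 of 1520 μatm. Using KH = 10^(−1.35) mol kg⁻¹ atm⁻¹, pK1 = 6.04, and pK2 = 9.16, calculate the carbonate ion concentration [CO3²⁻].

[CO3²⁻] = 0.0296 mmol/kg

[CO2*] = KH · pCO2 = 10^(−1.35) × 1520×10^-6 = 6.790×10^-5 mol/kg
α₀ = 1/(1 + K1/[H⁺] + K1K2/[H⁺]²) = 1/(1 + 10^+1.38 + 10^-0.36) = 0.03933
DIC = [CO2*]/α₀ = 6.790×10^-5 / 0.03933 = 1.726 mmol/kg
[CO3²⁻] = α₂·DIC; α₂ = 0.01717, so [CO3²⁻] = 0.01717 × 1.726 = 0.0296 mmol/kg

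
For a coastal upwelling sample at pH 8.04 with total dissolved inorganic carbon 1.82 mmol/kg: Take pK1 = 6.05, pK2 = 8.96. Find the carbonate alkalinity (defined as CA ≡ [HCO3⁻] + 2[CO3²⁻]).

CA = [HCO3⁻] + 2[CO3²⁻] = (α₁ + 2α₂)·DIC
At pH 8.04: [H⁺]/K1 = 10^-1.99 = 0.010233, K2/[H⁺] = 10^-0.92 = 0.12023
α₁ = 1/(1 + 0.010233 + 0.12023) = 1/1.1305 = 0.8846; α₂ = α₁·K2/[H⁺] = 0.1064
α₁ + 2α₂ = 1.0973
CA = 1.0973 × 1.82 = 2.00 mmol/kg

CA = 2.00 mmol/kg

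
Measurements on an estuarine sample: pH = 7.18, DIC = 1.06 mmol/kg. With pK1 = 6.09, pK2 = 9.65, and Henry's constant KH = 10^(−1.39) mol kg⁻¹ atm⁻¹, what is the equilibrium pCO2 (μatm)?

α₀ = 1 / (1 + K1/[H⁺] + K1K2/[H⁺]²) = 1 / (1 + 10^+1.09 + 10^-1.38)
   = 1 / (1 + 12.303 + 0.041687) = 1/13.344 = 0.07494
[CO2*] = α₀ × DIC = 0.07494 × 1.06 = 0.07943 mmol/kg
pCO2 = [CO2*]/KH = 7.943×10^-5 / 4.074×10^-2 = 1950 μatm

pCO2 = 1950 μatm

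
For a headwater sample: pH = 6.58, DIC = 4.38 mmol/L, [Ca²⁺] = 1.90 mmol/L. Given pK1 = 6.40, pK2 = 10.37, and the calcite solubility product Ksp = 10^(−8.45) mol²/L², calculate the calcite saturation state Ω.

α₂ = 1 / (1 + [H⁺]/K2 + [H⁺]²/(K1K2)) = 1 / (1 + 10^+3.79 + 10^+3.61)
   = 1 / (1 + 6166.0 + 4073.8) = 1/1.0241×10^4 = 9.765×10^-5
[CO3²⁻] = α₂ × DIC = 9.765×10^-5 × 4.38 = 0.0004277 mmol/L = 0.4277 μmol/L
Ksp = 10^(−8.45) = 3.548×10^-9
Ω = [Ca²⁺][CO3²⁻]/Ksp = (1.90×10^-3)(4.277×10^-7) / 3.548×10^-9 = 0.229

Ω = 0.229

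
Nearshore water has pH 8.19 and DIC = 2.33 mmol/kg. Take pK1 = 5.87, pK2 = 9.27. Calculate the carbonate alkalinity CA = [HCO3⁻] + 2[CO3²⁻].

CA = 2.50 mmol/kg

CA = [HCO3⁻] + 2[CO3²⁻] = (α₁ + 2α₂)·DIC
At pH 8.19: [H⁺]/K1 = 10^-2.32 = 0.0047863, K2/[H⁺] = 10^-1.08 = 0.083176
α₁ = 1/(1 + 0.0047863 + 0.083176) = 1/1.0880 = 0.9191; α₂ = α₁·K2/[H⁺] = 0.07645
α₁ + 2α₂ = 1.0721
CA = 1.0721 × 2.33 = 2.50 mmol/kg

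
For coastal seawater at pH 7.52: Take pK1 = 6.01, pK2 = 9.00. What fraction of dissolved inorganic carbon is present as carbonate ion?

α₂ = 0.0311

α₂ = 1 / (1 + [H⁺]/K2 + [H⁺]²/(K1K2)) = 1 / (1 + 10^+1.48 + 10^-0.03)
   = 1 / (1 + 30.200 + 0.93325) = 1/32.133 = 0.03112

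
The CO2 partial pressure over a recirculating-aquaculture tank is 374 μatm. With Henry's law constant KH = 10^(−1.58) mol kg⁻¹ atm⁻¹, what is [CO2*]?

KH = 10^(−1.58) = 2.630×10^-2 mol kg⁻¹ atm⁻¹
[CO2*] = KH · pCO2 = 2.630×10^-2 × 374×10^-6 atm = 9.84×10^-6 mol/kg

[CO2*] = 9.84 μmol/kg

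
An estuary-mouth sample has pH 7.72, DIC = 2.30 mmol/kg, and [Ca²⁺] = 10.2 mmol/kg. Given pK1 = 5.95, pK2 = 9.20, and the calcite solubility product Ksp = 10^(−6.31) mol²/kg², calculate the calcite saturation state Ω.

Ω = 1.51

α₂ = 1 / (1 + [H⁺]/K2 + [H⁺]²/(K1K2)) = 1 / (1 + 10^+1.48 + 10^-0.29)
   = 1 / (1 + 30.200 + 0.51286) = 1/31.712 = 0.03153
[CO3²⁻] = α₂ × DIC = 0.03153 × 2.30 = 0.07253 mmol/kg
Ksp = 10^(−6.31) = 4.898×10^-7
Ω = [Ca²⁺][CO3²⁻]/Ksp = (10.2×10^-3)(7.253×10^-5) / 4.898×10^-7 = 1.51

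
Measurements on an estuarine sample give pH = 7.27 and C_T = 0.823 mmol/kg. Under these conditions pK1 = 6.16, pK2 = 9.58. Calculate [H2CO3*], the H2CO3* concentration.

[CO2*] = 0.0590 mmol/kg

α₀ = 1 / (1 + K1/[H⁺] + K1K2/[H⁺]²) = 1 / (1 + 10^+1.11 + 10^-1.20)
   = 1 / (1 + 12.882 + 0.063096) = 1/13.946 = 0.07171
[CO2*] = α₀ × DIC = 0.07171 × 0.823 = 0.0590 mmol/kg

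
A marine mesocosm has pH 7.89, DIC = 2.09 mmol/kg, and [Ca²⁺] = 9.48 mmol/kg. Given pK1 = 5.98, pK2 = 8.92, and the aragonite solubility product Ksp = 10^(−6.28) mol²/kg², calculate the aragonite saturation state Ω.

Ω = 3.19

α₂ = 1 / (1 + [H⁺]/K2 + [H⁺]²/(K1K2)) = 1 / (1 + 10^+1.03 + 10^-0.88)
   = 1 / (1 + 10.715 + 0.13183) = 1/11.847 = 0.08441
[CO3²⁻] = α₂ × DIC = 0.08441 × 2.09 = 0.1764 mmol/kg
Ksp = 10^(−6.28) = 5.248×10^-7
Ω = [Ca²⁺][CO3²⁻]/Ksp = (9.48×10^-3)(1.764×10^-4) / 5.248×10^-7 = 3.19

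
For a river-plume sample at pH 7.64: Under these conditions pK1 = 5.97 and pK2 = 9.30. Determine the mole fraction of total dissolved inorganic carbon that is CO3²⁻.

α₂ = 0.0210

α₂ = 1 / (1 + [H⁺]/K2 + [H⁺]²/(K1K2)) = 1 / (1 + 10^+1.66 + 10^-0.01)
   = 1 / (1 + 45.709 + 0.97724) = 1/47.686 = 0.02097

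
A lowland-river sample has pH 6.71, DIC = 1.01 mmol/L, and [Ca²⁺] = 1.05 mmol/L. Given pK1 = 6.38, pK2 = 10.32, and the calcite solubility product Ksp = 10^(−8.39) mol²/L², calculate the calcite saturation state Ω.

α₂ = 1 / (1 + [H⁺]/K2 + [H⁺]²/(K1K2)) = 1 / (1 + 10^+3.61 + 10^+3.28)
   = 1 / (1 + 4073.8 + 1905.5) = 1/5980.3 = 0.0001672
[CO3²⁻] = α₂ × DIC = 0.0001672 × 1.01 = 0.0001689 mmol/L = 0.1689 μmol/L
Ksp = 10^(−8.39) = 4.074×10^-9
Ω = [Ca²⁺][CO3²⁻]/Ksp = (1.05×10^-3)(1.689×10^-7) / 4.074×10^-9 = 0.0435

Ω = 0.0435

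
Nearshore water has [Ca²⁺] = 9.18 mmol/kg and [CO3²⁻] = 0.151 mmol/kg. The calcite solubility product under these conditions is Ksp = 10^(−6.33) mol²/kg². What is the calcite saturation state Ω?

Ω = 2.96

Ksp = 10^(−6.33) = 4.677×10^-7
Ω = [Ca²⁺][CO3²⁻]/Ksp = (9.18×10^-3)(0.151×10^-3) / 4.677×10^-7 = 2.96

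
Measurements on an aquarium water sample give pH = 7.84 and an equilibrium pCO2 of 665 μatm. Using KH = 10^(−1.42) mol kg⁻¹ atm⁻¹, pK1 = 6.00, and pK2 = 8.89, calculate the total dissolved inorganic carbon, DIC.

[CO2*] = KH · pCO2 = 10^(−1.42) × 665×10^-6 = 2.528×10^-5 mol/kg
α₀ = 1/(1 + K1/[H⁺] + K1K2/[H⁺]²) = 1/(1 + 10^+1.84 + 10^+0.79) = 0.01310
DIC = [CO2*]/α₀ = 2.528×10^-5 / 0.01310 = 1.93 mmol/kg

DIC = 1.93 mmol/kg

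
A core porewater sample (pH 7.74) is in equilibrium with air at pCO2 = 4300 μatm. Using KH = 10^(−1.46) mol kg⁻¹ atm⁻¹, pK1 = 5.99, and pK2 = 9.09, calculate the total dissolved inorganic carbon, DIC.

DIC = 8.91 mmol/kg

[CO2*] = KH · pCO2 = 10^(−1.46) × 4300×10^-6 = 1.491×10^-4 mol/kg
α₀ = 1/(1 + K1/[H⁺] + K1K2/[H⁺]²) = 1/(1 + 10^+1.75 + 10^+0.40) = 0.01674
DIC = [CO2*]/α₀ = 1.491×10^-4 / 0.01674 = 8.91 mmol/kg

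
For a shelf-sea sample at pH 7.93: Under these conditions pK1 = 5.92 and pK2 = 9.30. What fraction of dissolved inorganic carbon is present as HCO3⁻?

α₁ = 1 / (1 + [H⁺]/K1 + K2/[H⁺]) = 1 / (1 + 10^-2.01 + 10^-1.37)
   = 1 / (1 + 0.0097724 + 0.042658) = 1/1.0524 = 0.9502

α₁ = 0.950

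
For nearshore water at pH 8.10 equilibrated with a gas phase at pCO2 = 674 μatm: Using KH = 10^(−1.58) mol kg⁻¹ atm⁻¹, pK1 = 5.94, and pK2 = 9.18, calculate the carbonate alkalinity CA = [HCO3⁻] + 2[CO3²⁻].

[CO2*] = KH · pCO2 = 10^(−1.58) × 674×10^-6 = 1.773×10^-5 mol/kg
α₀ = 1/(1 + K1/[H⁺] + K1K2/[H⁺]²) = 1/(1 + 10^+2.16 + 10^+1.08) = 0.006347
DIC = [CO2*]/α₀ = 1.773×10^-5 / 0.006347 = 2.793 mmol/kg
CA = (α₁ + 2α₂)·DIC = (0.9174 + 2×0.07630) × 2.793 = 2.99 mmol/kg

CA = 2.99 mmol/kg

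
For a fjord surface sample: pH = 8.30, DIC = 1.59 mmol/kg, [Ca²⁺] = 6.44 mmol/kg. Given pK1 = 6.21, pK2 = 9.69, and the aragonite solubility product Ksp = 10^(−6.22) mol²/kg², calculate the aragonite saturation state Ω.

Ω = 0.660

α₂ = 1 / (1 + [H⁺]/K2 + [H⁺]²/(K1K2)) = 1 / (1 + 10^+1.39 + 10^-0.70)
   = 1 / (1 + 24.547 + 0.19953) = 1/25.747 = 0.03884
[CO3²⁻] = α₂ × DIC = 0.03884 × 1.59 = 0.06176 mmol/kg
Ksp = 10^(−6.22) = 6.026×10^-7
Ω = [Ca²⁺][CO3²⁻]/Ksp = (6.44×10^-3)(6.176×10^-5) / 6.026×10^-7 = 0.660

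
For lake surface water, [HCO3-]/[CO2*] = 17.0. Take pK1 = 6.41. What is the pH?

pH = 7.64

From K1 = [H⁺][HCO3-]/[CO2*]:  pH = pK1 + log₁₀([HCO3-]/[CO2*])
log₁₀(17.0) = +1.230
pH = 6.41 + (+1.230) = 7.64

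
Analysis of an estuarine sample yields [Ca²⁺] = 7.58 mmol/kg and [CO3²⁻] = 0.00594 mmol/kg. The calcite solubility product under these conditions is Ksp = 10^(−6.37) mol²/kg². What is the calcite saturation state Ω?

Ω = 0.106

Ksp = 10^(−6.37) = 4.266×10^-7
Ω = [Ca²⁺][CO3²⁻]/Ksp = (7.58×10^-3)(0.00594×10^-3) / 4.266×10^-7 = 0.106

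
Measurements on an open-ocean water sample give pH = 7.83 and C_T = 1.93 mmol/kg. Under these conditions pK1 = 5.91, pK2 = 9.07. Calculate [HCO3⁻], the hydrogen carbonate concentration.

[HCO3⁻] = 1.80 mmol/kg

α₁ = 1 / (1 + [H⁺]/K1 + K2/[H⁺]) = 1 / (1 + 10^-1.92 + 10^-1.24)
   = 1 / (1 + 0.012023 + 0.057544) = 1/1.0696 = 0.9350
[HCO3⁻] = α₁ × DIC = 0.9350 × 1.93 = 1.80 mmol/kg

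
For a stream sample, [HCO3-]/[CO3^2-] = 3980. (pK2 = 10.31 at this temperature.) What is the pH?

From K2 = [H⁺][CO3^2-]/[HCO3-]:  pH = pK2 − log₁₀([HCO3-]/[CO3^2-])
log₁₀(3980) = +3.600
pH = 10.31 − (+3.600) = 6.71

pH = 6.71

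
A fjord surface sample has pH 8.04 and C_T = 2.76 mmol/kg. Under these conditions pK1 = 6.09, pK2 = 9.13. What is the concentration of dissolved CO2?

α₀ = 1 / (1 + K1/[H⁺] + K1K2/[H⁺]²) = 1 / (1 + 10^+1.95 + 10^+0.86)
   = 1 / (1 + 89.125 + 7.2444) = 1/97.369 = 0.01027
[CO2*] = α₀ × DIC = 0.01027 × 2.76 = 0.0283 mmol/kg

[CO2*] = 0.0283 mmol/kg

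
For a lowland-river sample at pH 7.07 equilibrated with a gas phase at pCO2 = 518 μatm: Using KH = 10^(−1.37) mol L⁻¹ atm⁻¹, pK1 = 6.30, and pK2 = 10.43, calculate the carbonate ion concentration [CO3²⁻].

[CO2*] = KH · pCO2 = 10^(−1.37) × 518×10^-6 = 2.210×10^-5 mol/L
α₀ = 1/(1 + K1/[H⁺] + K1K2/[H⁺]²) = 1/(1 + 10^+0.77 + 10^-2.59) = 0.1451
DIC = [CO2*]/α₀ = 2.210×10^-5 / 0.1451 = 0.1523 mmol/L
[CO3²⁻] = α₂·DIC; α₂ = 0.0003730, so [CO3²⁻] = 0.0003730 × 0.1523 = 5.68×10^-5 mmol/L = 0.0568 μmol/L

[CO3²⁻] = 0.0568 μmol/L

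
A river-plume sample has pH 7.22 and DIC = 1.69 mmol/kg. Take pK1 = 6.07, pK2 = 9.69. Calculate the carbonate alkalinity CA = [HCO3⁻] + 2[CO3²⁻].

CA = [HCO3⁻] + 2[CO3²⁻] = (α₁ + 2α₂)·DIC
At pH 7.22: [H⁺]/K1 = 10^-1.15 = 0.070795, K2/[H⁺] = 10^-2.47 = 0.0033884
α₁ = 1/(1 + 0.070795 + 0.0033884) = 1/1.0742 = 0.9309; α₂ = α₁·K2/[H⁺] = 0.003154
α₁ + 2α₂ = 0.9372
CA = 0.9372 × 1.69 = 1.58 mmol/kg

CA = 1.58 mmol/kg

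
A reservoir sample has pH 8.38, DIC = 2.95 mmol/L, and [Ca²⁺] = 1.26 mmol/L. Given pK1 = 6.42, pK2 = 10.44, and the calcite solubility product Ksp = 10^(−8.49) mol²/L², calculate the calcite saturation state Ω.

Ω = 9.81

α₂ = 1 / (1 + [H⁺]/K2 + [H⁺]²/(K1K2)) = 1 / (1 + 10^+2.06 + 10^+0.10)
   = 1 / (1 + 114.82 + 1.2589) = 1/117.07 = 0.008542
[CO3²⁻] = α₂ × DIC = 0.008542 × 2.95 = 0.02520 mmol/L
Ksp = 10^(−8.49) = 3.236×10^-9
Ω = [Ca²⁺][CO3²⁻]/Ksp = (1.26×10^-3)(2.520×10^-5) / 3.236×10^-9 = 9.81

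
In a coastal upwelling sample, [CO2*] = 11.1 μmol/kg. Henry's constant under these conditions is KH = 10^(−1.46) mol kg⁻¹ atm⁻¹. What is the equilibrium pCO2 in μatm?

pCO2 = 320 μatm

KH = 10^(−1.46) = 3.467×10^-2 mol kg⁻¹ atm⁻¹
pCO2 = [CO2*]/KH = 11.1×10^-6 / 3.467×10^-2 = 3.20×10^-4 atm = 320 μatm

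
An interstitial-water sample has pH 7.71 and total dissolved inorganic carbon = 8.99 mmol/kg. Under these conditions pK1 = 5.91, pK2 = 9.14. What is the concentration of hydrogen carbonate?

[HCO3⁻] = 8.54 mmol/kg

α₁ = 1 / (1 + [H⁺]/K1 + K2/[H⁺]) = 1 / (1 + 10^-1.80 + 10^-1.43)
   = 1 / (1 + 0.015849 + 0.037154) = 1/1.0530 = 0.9497
[HCO3⁻] = α₁ × DIC = 0.9497 × 8.99 = 8.54 mmol/kg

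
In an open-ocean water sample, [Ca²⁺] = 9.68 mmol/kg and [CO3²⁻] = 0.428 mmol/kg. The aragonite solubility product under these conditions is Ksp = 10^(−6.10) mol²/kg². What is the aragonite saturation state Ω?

Ksp = 10^(−6.10) = 7.943×10^-7
Ω = [Ca²⁺][CO3²⁻]/Ksp = (9.68×10^-3)(0.428×10^-3) / 7.943×10^-7 = 5.22

Ω = 5.22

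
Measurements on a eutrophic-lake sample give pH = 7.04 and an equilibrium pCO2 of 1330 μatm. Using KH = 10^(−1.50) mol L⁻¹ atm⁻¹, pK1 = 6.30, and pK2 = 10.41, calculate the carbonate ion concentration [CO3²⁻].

[CO3²⁻] = 0.0986 μmol/L

[CO2*] = KH · pCO2 = 10^(−1.50) × 1330×10^-6 = 4.206×10^-5 mol/L
α₀ = 1/(1 + K1/[H⁺] + K1K2/[H⁺]²) = 1/(1 + 10^+0.74 + 10^-2.63) = 0.1539
DIC = [CO2*]/α₀ = 4.206×10^-5 / 0.1539 = 0.2733 mmol/L
[CO3²⁻] = α₂·DIC; α₂ = 0.0003608, so [CO3²⁻] = 0.0003608 × 0.2733 = 9.86×10^-5 mmol/L = 0.0986 μmol/L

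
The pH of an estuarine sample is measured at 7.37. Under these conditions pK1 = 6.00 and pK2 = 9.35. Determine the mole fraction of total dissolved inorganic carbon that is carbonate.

α₂ = 0.00994

α₂ = 1 / (1 + [H⁺]/K2 + [H⁺]²/(K1K2)) = 1 / (1 + 10^+1.98 + 10^+0.61)
   = 1 / (1 + 95.499 + 4.0738) = 1/100.57 = 0.009943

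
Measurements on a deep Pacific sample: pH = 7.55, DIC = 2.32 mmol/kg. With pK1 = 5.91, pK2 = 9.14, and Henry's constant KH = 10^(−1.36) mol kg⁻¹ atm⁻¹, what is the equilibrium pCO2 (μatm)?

α₀ = 1 / (1 + K1/[H⁺] + K1K2/[H⁺]²) = 1 / (1 + 10^+1.64 + 10^+0.05)
   = 1 / (1 + 43.652 + 1.1220) = 1/45.774 = 0.02185
[CO2*] = α₀ × DIC = 0.02185 × 2.32 = 0.05068 mmol/kg
pCO2 = [CO2*]/KH = 5.068×10^-5 / 4.365×10^-2 = 1160 μatm

pCO2 = 1160 μatm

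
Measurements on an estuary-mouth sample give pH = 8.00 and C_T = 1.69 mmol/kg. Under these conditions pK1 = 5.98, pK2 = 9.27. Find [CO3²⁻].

α₂ = 1 / (1 + [H⁺]/K2 + [H⁺]²/(K1K2)) = 1 / (1 + 10^+1.27 + 10^-0.75)
   = 1 / (1 + 18.621 + 0.17783) = 1/19.799 = 0.05051
[CO3²⁻] = α₂ × DIC = 0.05051 × 1.69 = 0.0854 mmol/kg

[CO3²⁻] = 0.0854 mmol/kg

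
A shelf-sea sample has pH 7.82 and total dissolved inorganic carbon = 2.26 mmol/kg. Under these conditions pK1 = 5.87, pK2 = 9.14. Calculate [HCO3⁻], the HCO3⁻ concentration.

[HCO3⁻] = 2.13 mmol/kg

α₁ = 1 / (1 + [H⁺]/K1 + K2/[H⁺]) = 1 / (1 + 10^-1.95 + 10^-1.32)
   = 1 / (1 + 0.011220 + 0.047863) = 1/1.0591 = 0.9442
[HCO3⁻] = α₁ × DIC = 0.9442 × 2.26 = 2.13 mmol/kg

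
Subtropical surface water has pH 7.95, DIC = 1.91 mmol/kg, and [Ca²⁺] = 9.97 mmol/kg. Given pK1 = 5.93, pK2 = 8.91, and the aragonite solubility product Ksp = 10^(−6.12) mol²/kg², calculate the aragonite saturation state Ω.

Ω = 2.46

α₂ = 1 / (1 + [H⁺]/K2 + [H⁺]²/(K1K2)) = 1 / (1 + 10^+0.96 + 10^-1.06)
   = 1 / (1 + 9.1201 + 0.087096) = 1/10.207 = 0.09797
[CO3²⁻] = α₂ × DIC = 0.09797 × 1.91 = 0.1871 mmol/kg
Ksp = 10^(−6.12) = 7.586×10^-7
Ω = [Ca²⁺][CO3²⁻]/Ksp = (9.97×10^-3)(1.871×10^-4) / 7.586×10^-7 = 2.46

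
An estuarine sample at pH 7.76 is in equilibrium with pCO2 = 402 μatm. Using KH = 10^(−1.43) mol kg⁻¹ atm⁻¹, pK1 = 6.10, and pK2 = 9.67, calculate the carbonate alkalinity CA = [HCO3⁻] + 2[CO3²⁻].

CA = 0.699 mmol/kg

[CO2*] = KH · pCO2 = 10^(−1.43) × 402×10^-6 = 1.494×10^-5 mol/kg
α₀ = 1/(1 + K1/[H⁺] + K1K2/[H⁺]²) = 1/(1 + 10^+1.66 + 10^-0.25) = 0.02115
DIC = [CO2*]/α₀ = 1.494×10^-5 / 0.02115 = 0.7060 mmol/kg
CA = (α₁ + 2α₂)·DIC = (0.9669 + 2×0.01190) × 0.7060 = 0.699 mmol/kg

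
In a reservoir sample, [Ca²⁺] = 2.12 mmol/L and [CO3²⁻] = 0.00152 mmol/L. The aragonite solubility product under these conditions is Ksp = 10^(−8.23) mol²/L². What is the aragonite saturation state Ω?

Ksp = 10^(−8.23) = 5.888×10^-9
Ω = [Ca²⁺][CO3²⁻]/Ksp = (2.12×10^-3)(0.00152×10^-3) / 5.888×10^-9 = 0.547

Ω = 0.547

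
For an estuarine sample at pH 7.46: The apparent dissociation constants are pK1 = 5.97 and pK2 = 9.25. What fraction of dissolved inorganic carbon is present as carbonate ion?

α₂ = 1 / (1 + [H⁺]/K2 + [H⁺]²/(K1K2)) = 1 / (1 + 10^+1.79 + 10^+0.30)
   = 1 / (1 + 61.660 + 1.9953) = 1/64.655 = 0.01547

α₂ = 0.0155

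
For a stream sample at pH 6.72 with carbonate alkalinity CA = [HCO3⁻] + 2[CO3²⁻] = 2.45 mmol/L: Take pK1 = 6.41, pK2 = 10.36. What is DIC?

DIC = 3.65 mmol/L

CA = [HCO3⁻] + 2[CO3²⁻] = (α₁ + 2α₂)·DIC
At pH 6.72: [H⁺]/K1 = 10^-0.31 = 0.48978, K2/[H⁺] = 10^-3.64 = 0.00022909
α₁ = 1/(1 + 0.48978 + 0.00022909) = 1/1.4900 = 0.6711; α₂ = α₁·K2/[H⁺] = 0.0001537
α₁ + 2α₂ = 0.6714
DIC = CA / (α₁ + 2α₂) = 2.45 / 0.6714 = 3.65 mmol/L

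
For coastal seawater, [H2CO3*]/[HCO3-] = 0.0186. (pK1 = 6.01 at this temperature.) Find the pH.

pH = 7.74

From K1 = [H⁺][HCO3-]/[H2CO3*]:  pH = pK1 − log₁₀([H2CO3*]/[HCO3-])
log₁₀(0.0186) = -1.730
pH = 6.01 − (-1.730) = 7.74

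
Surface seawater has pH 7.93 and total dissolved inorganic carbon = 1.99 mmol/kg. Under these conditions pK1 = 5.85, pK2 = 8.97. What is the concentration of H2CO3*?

[CO2*] = 15.1 μmol/kg

α₀ = 1 / (1 + K1/[H⁺] + K1K2/[H⁺]²) = 1 / (1 + 10^+2.08 + 10^+1.04)
   = 1 / (1 + 120.23 + 10.965) = 1/132.19 = 0.007565
[CO2*] = α₀ × DIC = 0.007565 × 1.99 = 0.0151 mmol/kg = 15.1 μmol/kg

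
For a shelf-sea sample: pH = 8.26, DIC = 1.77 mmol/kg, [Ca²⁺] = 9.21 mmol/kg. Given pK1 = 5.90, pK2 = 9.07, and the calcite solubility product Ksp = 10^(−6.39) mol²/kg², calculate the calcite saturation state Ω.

α₂ = 1 / (1 + [H⁺]/K2 + [H⁺]²/(K1K2)) = 1 / (1 + 10^+0.81 + 10^-1.55)
   = 1 / (1 + 6.4565 + 0.028184) = 1/7.4847 = 0.1336
[CO3²⁻] = α₂ × DIC = 0.1336 × 1.77 = 0.2365 mmol/kg
Ksp = 10^(−6.39) = 4.074×10^-7
Ω = [Ca²⁺][CO3²⁻]/Ksp = (9.21×10^-3)(2.365×10^-4) / 4.074×10^-7 = 5.35

Ω = 5.35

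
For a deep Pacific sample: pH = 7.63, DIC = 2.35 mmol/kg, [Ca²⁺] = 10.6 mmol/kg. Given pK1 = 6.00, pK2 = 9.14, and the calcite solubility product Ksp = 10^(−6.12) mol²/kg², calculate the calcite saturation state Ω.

Ω = 0.962

α₂ = 1 / (1 + [H⁺]/K2 + [H⁺]²/(K1K2)) = 1 / (1 + 10^+1.51 + 10^-0.12)
   = 1 / (1 + 32.359 + 0.75858) = 1/34.118 = 0.02931
[CO3²⁻] = α₂ × DIC = 0.02931 × 2.35 = 0.06888 mmol/kg
Ksp = 10^(−6.12) = 7.586×10^-7
Ω = [Ca²⁺][CO3²⁻]/Ksp = (10.6×10^-3)(6.888×10^-5) / 7.586×10^-7 = 0.962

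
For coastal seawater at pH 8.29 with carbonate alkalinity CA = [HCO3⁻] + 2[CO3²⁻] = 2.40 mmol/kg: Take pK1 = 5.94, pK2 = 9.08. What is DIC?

CA = [HCO3⁻] + 2[CO3²⁻] = (α₁ + 2α₂)·DIC
At pH 8.29: [H⁺]/K1 = 10^-2.35 = 0.0044668, K2/[H⁺] = 10^-0.79 = 0.16218
α₁ = 1/(1 + 0.0044668 + 0.16218) = 1/1.1666 = 0.8572; α₂ = α₁·K2/[H⁺] = 0.1390
α₁ + 2α₂ = 1.1352
DIC = CA / (α₁ + 2α₂) = 2.40 / 1.1352 = 2.11 mmol/kg

DIC = 2.11 mmol/kg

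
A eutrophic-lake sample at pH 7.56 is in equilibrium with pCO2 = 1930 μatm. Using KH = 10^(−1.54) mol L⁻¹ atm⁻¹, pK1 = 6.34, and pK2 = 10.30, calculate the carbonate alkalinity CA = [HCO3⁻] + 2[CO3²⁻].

CA = 0.927 mmol/L

[CO2*] = KH · pCO2 = 10^(−1.54) × 1930×10^-6 = 5.566×10^-5 mol/L
α₀ = 1/(1 + K1/[H⁺] + K1K2/[H⁺]²) = 1/(1 + 10^+1.22 + 10^-1.52) = 0.05673
DIC = [CO2*]/α₀ = 5.566×10^-5 / 0.05673 = 0.9811 mmol/L
CA = (α₁ + 2α₂)·DIC = (0.9416 + 2×0.001713) × 0.9811 = 0.927 mmol/L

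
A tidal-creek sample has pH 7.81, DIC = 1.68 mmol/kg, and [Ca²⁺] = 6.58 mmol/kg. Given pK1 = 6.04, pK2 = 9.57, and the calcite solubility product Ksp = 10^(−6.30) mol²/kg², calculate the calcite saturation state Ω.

α₂ = 1 / (1 + [H⁺]/K2 + [H⁺]²/(K1K2)) = 1 / (1 + 10^+1.76 + 10^-0.01)
   = 1 / (1 + 57.544 + 0.97724) = 1/59.521 = 0.01680
[CO3²⁻] = α₂ × DIC = 0.01680 × 1.68 = 0.02823 mmol/kg
Ksp = 10^(−6.30) = 5.012×10^-7
Ω = [Ca²⁺][CO3²⁻]/Ksp = (6.58×10^-3)(2.823×10^-5) / 5.012×10^-7 = 0.371

Ω = 0.371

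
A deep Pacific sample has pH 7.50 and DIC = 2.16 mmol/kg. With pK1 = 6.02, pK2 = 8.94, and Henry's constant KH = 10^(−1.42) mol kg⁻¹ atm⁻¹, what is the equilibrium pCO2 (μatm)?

α₀ = 1 / (1 + K1/[H⁺] + K1K2/[H⁺]²) = 1 / (1 + 10^+1.48 + 10^+0.04)
   = 1 / (1 + 30.200 + 1.0965) = 1/32.296 = 0.03096
[CO2*] = α₀ × DIC = 0.03096 × 2.16 = 0.06688 mmol/kg
pCO2 = [CO2*]/KH = 6.688×10^-5 / 3.802×10^-2 = 1760 μatm

pCO2 = 1760 μatm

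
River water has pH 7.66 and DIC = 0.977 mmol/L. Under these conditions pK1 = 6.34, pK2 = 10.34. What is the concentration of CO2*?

[CO2*] = 0.0445 mmol/L

α₀ = 1 / (1 + K1/[H⁺] + K1K2/[H⁺]²) = 1 / (1 + 10^+1.32 + 10^-1.36)
   = 1 / (1 + 20.893 + 0.043652) = 1/21.937 = 0.04559
[CO2*] = α₀ × DIC = 0.04559 × 0.977 = 0.0445 mmol/L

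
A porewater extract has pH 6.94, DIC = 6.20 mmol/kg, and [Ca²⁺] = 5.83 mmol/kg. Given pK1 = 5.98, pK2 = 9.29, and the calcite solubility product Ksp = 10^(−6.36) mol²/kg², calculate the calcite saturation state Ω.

Ω = 0.332

α₂ = 1 / (1 + [H⁺]/K2 + [H⁺]²/(K1K2)) = 1 / (1 + 10^+2.35 + 10^+1.39)
   = 1 / (1 + 223.87 + 24.547) = 1/249.42 = 0.004009
[CO3²⁻] = α₂ × DIC = 0.004009 × 6.20 = 0.02486 mmol/kg
Ksp = 10^(−6.36) = 4.365×10^-7
Ω = [Ca²⁺][CO3²⁻]/Ksp = (5.83×10^-3)(2.486×10^-5) / 4.365×10^-7 = 0.332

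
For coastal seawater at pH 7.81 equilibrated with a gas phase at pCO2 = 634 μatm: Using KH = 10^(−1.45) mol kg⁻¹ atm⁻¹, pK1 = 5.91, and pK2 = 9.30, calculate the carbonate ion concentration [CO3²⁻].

[CO2*] = KH · pCO2 = 10^(−1.45) × 634×10^-6 = 2.250×10^-5 mol/kg
α₀ = 1/(1 + K1/[H⁺] + K1K2/[H⁺]²) = 1/(1 + 10^+1.90 + 10^+0.41) = 0.01205
DIC = [CO2*]/α₀ = 2.250×10^-5 / 0.01205 = 1.867 mmol/kg
[CO3²⁻] = α₂·DIC; α₂ = 0.03097, so [CO3²⁻] = 0.03097 × 1.867 = 0.0578 mmol/kg

[CO3²⁻] = 0.0578 mmol/kg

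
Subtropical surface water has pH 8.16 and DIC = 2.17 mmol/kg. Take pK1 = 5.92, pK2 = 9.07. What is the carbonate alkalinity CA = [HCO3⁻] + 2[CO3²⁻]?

CA = [HCO3⁻] + 2[CO3²⁻] = (α₁ + 2α₂)·DIC
At pH 8.16: [H⁺]/K1 = 10^-2.24 = 0.0057544, K2/[H⁺] = 10^-0.91 = 0.12303
α₁ = 1/(1 + 0.0057544 + 0.12303) = 1/1.1288 = 0.8859; α₂ = α₁·K2/[H⁺] = 0.1090
α₁ + 2α₂ = 1.1039
CA = 1.1039 × 2.17 = 2.40 mmol/kg

CA = 2.40 mmol/kg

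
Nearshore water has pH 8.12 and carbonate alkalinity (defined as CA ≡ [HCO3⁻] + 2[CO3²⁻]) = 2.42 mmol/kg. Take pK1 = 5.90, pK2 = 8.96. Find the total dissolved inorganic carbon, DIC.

DIC = 2.16 mmol/kg

CA = [HCO3⁻] + 2[CO3²⁻] = (α₁ + 2α₂)·DIC
At pH 8.12: [H⁺]/K1 = 10^-2.22 = 0.0060256, K2/[H⁺] = 10^-0.84 = 0.14454
α₁ = 1/(1 + 0.0060256 + 0.14454) = 1/1.1506 = 0.8691; α₂ = α₁·K2/[H⁺] = 0.1256
α₁ + 2α₂ = 1.1204
DIC = CA / (α₁ + 2α₂) = 2.42 / 1.1204 = 2.16 mmol/kg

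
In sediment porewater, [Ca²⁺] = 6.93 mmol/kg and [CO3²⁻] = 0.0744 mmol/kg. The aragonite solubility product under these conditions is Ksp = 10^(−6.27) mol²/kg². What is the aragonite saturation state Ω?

Ksp = 10^(−6.27) = 5.370×10^-7
Ω = [Ca²⁺][CO3²⁻]/Ksp = (6.93×10^-3)(0.0744×10^-3) / 5.370×10^-7 = 0.960

Ω = 0.960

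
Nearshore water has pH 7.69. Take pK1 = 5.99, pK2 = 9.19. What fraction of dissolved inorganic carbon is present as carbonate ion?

α₂ = 0.0301

α₂ = 1 / (1 + [H⁺]/K2 + [H⁺]²/(K1K2)) = 1 / (1 + 10^+1.50 + 10^-0.20)
   = 1 / (1 + 31.623 + 0.63096) = 1/33.254 = 0.03007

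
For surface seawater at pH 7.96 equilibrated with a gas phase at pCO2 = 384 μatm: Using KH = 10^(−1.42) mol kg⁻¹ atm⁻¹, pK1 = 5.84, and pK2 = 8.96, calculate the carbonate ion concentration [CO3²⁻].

[CO3²⁻] = 0.192 mmol/kg

[CO2*] = KH · pCO2 = 10^(−1.42) × 384×10^-6 = 1.460×10^-5 mol/kg
α₀ = 1/(1 + K1/[H⁺] + K1K2/[H⁺]²) = 1/(1 + 10^+2.12 + 10^+1.12) = 0.006849
DIC = [CO2*]/α₀ = 1.460×10^-5 / 0.006849 = 2.132 mmol/kg
[CO3²⁻] = α₂·DIC; α₂ = 0.09029, so [CO3²⁻] = 0.09029 × 2.132 = 0.192 mmol/kg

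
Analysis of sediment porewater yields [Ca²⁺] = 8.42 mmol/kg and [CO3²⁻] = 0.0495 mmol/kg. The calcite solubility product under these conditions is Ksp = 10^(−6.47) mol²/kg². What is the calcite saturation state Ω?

Ω = 1.23

Ksp = 10^(−6.47) = 3.388×10^-7
Ω = [Ca²⁺][CO3²⁻]/Ksp = (8.42×10^-3)(0.0495×10^-3) / 3.388×10^-7 = 1.23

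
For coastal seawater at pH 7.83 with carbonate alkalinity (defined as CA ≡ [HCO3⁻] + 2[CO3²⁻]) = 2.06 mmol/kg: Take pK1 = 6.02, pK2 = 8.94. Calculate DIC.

DIC = 1.95 mmol/kg

CA = [HCO3⁻] + 2[CO3²⁻] = (α₁ + 2α₂)·DIC
At pH 7.83: [H⁺]/K1 = 10^-1.81 = 0.015488, K2/[H⁺] = 10^-1.11 = 0.077625
α₁ = 1/(1 + 0.015488 + 0.077625) = 1/1.0931 = 0.9148; α₂ = α₁·K2/[H⁺] = 0.07101
α₁ + 2α₂ = 1.0568
DIC = CA / (α₁ + 2α₂) = 2.06 / 1.0568 = 1.95 mmol/kg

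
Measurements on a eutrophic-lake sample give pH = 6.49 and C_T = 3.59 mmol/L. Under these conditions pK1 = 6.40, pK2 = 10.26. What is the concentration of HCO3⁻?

α₁ = 1 / (1 + [H⁺]/K1 + K2/[H⁺]) = 1 / (1 + 10^-0.09 + 10^-3.77)
   = 1 / (1 + 0.81283 + 0.00016982) = 1/1.8130 = 0.5516
[HCO3⁻] = α₁ × DIC = 0.5516 × 3.59 = 1.98 mmol/L

[HCO3⁻] = 1.98 mmol/L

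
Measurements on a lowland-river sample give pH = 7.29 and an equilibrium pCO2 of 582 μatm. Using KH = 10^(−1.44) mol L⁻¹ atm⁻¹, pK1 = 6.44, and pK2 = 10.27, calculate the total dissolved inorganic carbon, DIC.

[CO2*] = KH · pCO2 = 10^(−1.44) × 582×10^-6 = 2.113×10^-5 mol/L
α₀ = 1/(1 + K1/[H⁺] + K1K2/[H⁺]²) = 1/(1 + 10^+0.85 + 10^-2.13) = 0.1237
DIC = [CO2*]/α₀ = 2.113×10^-5 / 0.1237 = 0.171 mmol/L

DIC = 0.171 mmol/L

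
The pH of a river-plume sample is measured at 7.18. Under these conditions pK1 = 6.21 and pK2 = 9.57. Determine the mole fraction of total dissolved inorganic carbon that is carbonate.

α₂ = 0.00367

α₂ = 1 / (1 + [H⁺]/K2 + [H⁺]²/(K1K2)) = 1 / (1 + 10^+2.39 + 10^+1.42)
   = 1 / (1 + 245.47 + 26.303) = 1/272.77 = 0.003666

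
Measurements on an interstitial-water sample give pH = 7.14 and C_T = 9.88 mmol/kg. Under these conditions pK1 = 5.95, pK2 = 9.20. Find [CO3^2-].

α₂ = 1 / (1 + [H⁺]/K2 + [H⁺]²/(K1K2)) = 1 / (1 + 10^+2.06 + 10^+0.87)
   = 1 / (1 + 114.82 + 7.4131) = 1/123.23 = 0.008115
[CO3²⁻] = α₂ × DIC = 0.008115 × 9.88 = 0.0802 mmol/kg

[CO3²⁻] = 0.0802 mmol/kg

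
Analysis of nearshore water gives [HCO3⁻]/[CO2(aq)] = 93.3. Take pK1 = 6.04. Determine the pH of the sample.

pH = 8.01

From K1 = [H⁺][HCO3⁻]/[CO2(aq)]:  pH = pK1 + log₁₀([HCO3⁻]/[CO2(aq)])
log₁₀(93.3) = +1.970
pH = 6.04 + (+1.970) = 8.01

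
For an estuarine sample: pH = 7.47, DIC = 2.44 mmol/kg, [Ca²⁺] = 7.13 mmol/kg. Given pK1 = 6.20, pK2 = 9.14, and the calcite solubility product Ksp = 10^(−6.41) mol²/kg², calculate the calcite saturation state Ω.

Ω = 0.889

α₂ = 1 / (1 + [H⁺]/K2 + [H⁺]²/(K1K2)) = 1 / (1 + 10^+1.67 + 10^+0.40)
   = 1 / (1 + 46.774 + 2.5119) = 1/50.285 = 0.01989
[CO3²⁻] = α₂ × DIC = 0.01989 × 2.44 = 0.04852 mmol/kg
Ksp = 10^(−6.41) = 3.890×10^-7
Ω = [Ca²⁺][CO3²⁻]/Ksp = (7.13×10^-3)(4.852×10^-5) / 3.890×10^-7 = 0.889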